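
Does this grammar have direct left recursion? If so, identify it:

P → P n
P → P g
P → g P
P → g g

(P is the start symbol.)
Direct left recursion occurs when N → N α for some non-terminal N (the right-hand side begins with the left-hand side itself).

P → P n: LEFT RECURSIVE (starts with P)
P → P g: LEFT RECURSIVE (starts with P)
P → g P: starts with g
P → g g: starts with g

The grammar has direct left recursion on: P.

Answer: Yes, P is left-recursive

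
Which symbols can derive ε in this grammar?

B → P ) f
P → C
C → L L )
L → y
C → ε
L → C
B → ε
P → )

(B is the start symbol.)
A non-terminal is nullable if it can derive ε (the empty string): either it has an ε-production, or it has a production whose right-hand side consists entirely of nullable non-terminals.

ε-productions: C → ε, B → ε
So C, B are immediately nullable.
P → C: every symbol on the right is nullable, so P is nullable too.
L → C: every symbol on the right is nullable, so L is nullable too.
Every non-terminal is now nullable.
Nullable = { 'B', 'C', 'L', 'P' }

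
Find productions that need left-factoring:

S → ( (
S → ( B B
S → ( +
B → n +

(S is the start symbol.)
Yes, S has productions with common prefix '('

Left-factoring is needed when two productions for the same non-terminal
share a common prefix on the right-hand side.

Productions for S:
  S → ( (
  S → ( B B
  S → ( +

Found common prefix '(' in productions for S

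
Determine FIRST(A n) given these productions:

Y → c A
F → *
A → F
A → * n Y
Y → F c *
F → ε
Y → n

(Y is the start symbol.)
{ '*', 'n' }

FIRST sets of the non-terminals involved (from the grammar, by fixed-point iteration):
  FIRST(A) = { '*', ε }

To compute FIRST(A n), process the symbols left to right:
Symbol A is a non-terminal. Add FIRST(A) \ {ε} = { '*' }
A is nullable (ε ∈ FIRST(A)), continue to the next symbol.
Symbol n is a terminal. Add 'n' and stop.
FIRST(A n) = { '*', 'n' }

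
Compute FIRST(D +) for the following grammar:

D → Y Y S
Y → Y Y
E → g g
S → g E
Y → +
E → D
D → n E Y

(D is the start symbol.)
{ '+', 'n' }

FIRST sets of the non-terminals involved (from the grammar, by fixed-point iteration):
  FIRST(D) = { '+', 'n' }

To compute FIRST(D +), process the symbols left to right:
Symbol D is a non-terminal. Add FIRST(D) \ {ε} = { '+', 'n' }
D is not nullable (ε ∉ FIRST(D)), so stop here.
FIRST(D +) = { '+', 'n' }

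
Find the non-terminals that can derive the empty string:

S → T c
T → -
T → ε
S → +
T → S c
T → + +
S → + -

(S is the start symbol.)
{ 'T' }

ε-productions: T → ε
So T is immediately nullable.
No further non-terminal can be added: every production for the remaining non-terminals contains a terminal or a non-nullable non-terminal.
Nullable = { 'T' }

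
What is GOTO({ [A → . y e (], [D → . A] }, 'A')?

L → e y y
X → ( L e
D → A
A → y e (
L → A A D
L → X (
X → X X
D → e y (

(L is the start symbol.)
{ [D → A .] }

GOTO(I, 'A') = CLOSURE({ [A → αX.β] : [A → α.Xβ] ∈ I, X = 'A' })

Items with dot before 'A', with the dot advanced:
  [D → . A] → [D → A .]
Closure adds nothing (no advanced item has the dot before a non-terminal).

GOTO = { [D → A .] }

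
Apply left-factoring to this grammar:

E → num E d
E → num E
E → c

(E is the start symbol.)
E → num E E'
E' → d
E' → ε
E → c

Left-factoring transforms A → αβ₁ | αβ₂ into A → αA' and A' → β₁ | β₂
(α is the longest common prefix among the alternatives). Repeat until
no nonterminal has two alternatives with a common prefix.

Round 1: E has alternatives sharing prefix 'num E'. Introduce E': E → num E E'
  Add: E' → d
  Add: E' → ε

No remaining common prefixes — done.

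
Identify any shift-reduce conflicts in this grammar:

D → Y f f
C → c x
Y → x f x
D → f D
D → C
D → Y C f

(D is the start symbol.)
Augment with D' → D and build the canonical LR(0) collection (I0 = CLOSURE({[D' → . D]}), then GOTO on every symbol after a dot until no new states appear). It has 15 states:
  I0: { [C → . c x], [D → . C], [D → . Y C f], [D → . Y f f], [D → . f D], [D' → . D], [Y → . x f x] }  — shift
  I1: { [D → C .] }  — reduce
  I2: { [D' → D .] }  — accept
  I3: { [C → . c x], [D → Y . C f], [D → Y . f f] }  — shift
  I4: { [C → c . x] }  — shift
  I5: { [C → . c x], [D → . C], [D → . Y C f], [D → . Y f f], [D → . f D], [D → f . D], [Y → . x f x] }  — shift
  I6: { [Y → x . f x] }  — shift
  I7: { [Y → x f . x] }  — shift
  I8: { [Y → x f x .] }  — reduce
  I9: { [D → f D .] }  — reduce
  I10: { [C → c x .] }  — reduce
  I11: { [D → Y C . f] }  — shift
  I12: { [D → Y f . f] }  — shift
  I13: { [D → Y f f .] }  — reduce
  I14: { [D → Y C f .] }  — reduce

No state contains both a complete item and a shift item.

Answer: No shift-reduce conflicts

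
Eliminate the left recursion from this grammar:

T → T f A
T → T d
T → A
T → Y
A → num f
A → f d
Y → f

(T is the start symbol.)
T → A T'
T → Y T'
T' → f A T'
T' → d T'
T' → ε
A → num f
A → f d
Y → f

T is directly left-recursive. The standard transformation for
  A → A α₁ | ... | A α_m | β₁ | ... | β_n
is
  A  → β₁ A' | ... | β_n A'
  A' → α₁ A' | ... | α_m A' | ε

T → A becomes T → A T'
T → Y becomes T → Y T'
T → T f A becomes T' → f A T'
T → T d becomes T' → d T'
Add T' → ε

Productions for other non-terminals are unchanged:
  A → num f
  A → f d
  Y → f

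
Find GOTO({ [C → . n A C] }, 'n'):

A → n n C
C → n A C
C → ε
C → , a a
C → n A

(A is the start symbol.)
{ [A → . n n C], [C → n . A C] }

GOTO(I, 'n') = CLOSURE({ [A → αX.β] : [A → α.Xβ] ∈ I, X = 'n' })

Items with dot before 'n', with the dot advanced:
  [C → . n A C] → [C → n . A C]
Closure of the advanced items:
  [C → n . A C] has the dot before A: add [A → . n n C]

GOTO = { [A → . n n C], [C → n . A C] }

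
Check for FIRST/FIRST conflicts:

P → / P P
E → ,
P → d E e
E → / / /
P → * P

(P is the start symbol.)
No FIRST/FIRST conflicts.

A FIRST/FIRST conflict occurs when two productions N → α and N → β for the same non-terminal have FIRST(α) ∩ FIRST(β) ≠ ∅ (with ε ∈ FIRST of a nullable right-hand side, so two nullable alternatives also conflict).

Productions for P:
  P → / P P: FIRST = { '/' }
  P → d E e: FIRST = { 'd' }
  P → * P: FIRST = { '*' }
Productions for E:
  E → ,: FIRST = { ',' }
  E → / / /: FIRST = { '/' }

All alternatives of each non-terminal have pairwise disjoint FIRST sets.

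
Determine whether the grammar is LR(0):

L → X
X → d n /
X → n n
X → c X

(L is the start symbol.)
A grammar is LR(0) if no state in the canonical LR(0) collection has:
  - both a shift item (dot before a terminal) and a complete item (shift-reduce conflict), or
  - two or more complete items (reduce-reduce conflict; the accept item [L' → L .] counts as a complete item here).

Augment with L' → L and build the canonical LR(0) collection (I0 = CLOSURE({[L' → . L]}), then GOTO on every symbol after a dot until no new states appear). It has 10 states:
  I0: { [L → . X], [L' → . L], [X → . c X], [X → . d n /], [X → . n n] }  — shift
  I1: { [L' → L .] }  — accept
  I2: { [L → X .] }  — reduce
  I3: { [X → . c X], [X → . d n /], [X → . n n], [X → c . X] }  — shift
  I4: { [X → d . n /] }  — shift
  I5: { [X → n . n] }  — shift
  I6: { [X → n n .] }  — reduce
  I7: { [X → d n . /] }  — shift
  I8: { [X → d n / .] }  — reduce
  I9: { [X → c X .] }  — reduce

Every state is either a pure shift/goto state or contains exactly one complete item and nothing to shift — no conflicts. The grammar is LR(0).

Answer: Yes, the grammar is LR(0)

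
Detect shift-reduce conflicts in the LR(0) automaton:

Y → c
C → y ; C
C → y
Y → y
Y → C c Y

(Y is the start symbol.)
Augment with Y' → Y and build the canonical LR(0) collection (I0 = CLOSURE({[Y' → . Y]}), then GOTO on every symbol after a dot until no new states appear). It has 10 states:
  I0: { [C → . y ; C], [C → . y], [Y → . C c Y], [Y → . c], [Y → . y], [Y' → . Y] }  — shift
  I1: { [Y → C . c Y] }  — shift
  I2: { [Y' → Y .] }  — accept
  I3: { [Y → c .] }  — reduce
  I4: { [C → y . ; C], [C → y .], [Y → y .] }  — shift, 2 reduces
  I5: { [C → . y ; C], [C → . y], [C → y ; . C] }  — shift
  I6: { [C → y ; C .] }  — reduce
  I7: { [C → y . ; C], [C → y .] }  — shift, reduce
  I8: { [C → . y ; C], [C → . y], [Y → . C c Y], [Y → . c], [Y → . y], [Y → C c . Y] }  — shift
  I9: { [Y → C c Y .] }  — reduce

I4 contains reduce items [C → y .], [Y → y .] and shift item [C → y . ; C] — shift-reduce conflict.
I7 contains reduce item [C → y .] and shift item [C → y . ; C] — shift-reduce conflict.

Answer: Yes — I4: [C → y .] vs [C → y . ; C]; I7: [C → y .] vs [C → y . ; C]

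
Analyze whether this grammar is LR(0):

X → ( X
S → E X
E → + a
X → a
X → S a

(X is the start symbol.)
Yes, the grammar is LR(0)

A grammar is LR(0) if no state in the canonical LR(0) collection has:
  - both a shift item (dot before a terminal) and a complete item (shift-reduce conflict), or
  - two or more complete items (reduce-reduce conflict; the accept item [X' → X .] counts as a complete item here).

Augment with X' → X and build the canonical LR(0) collection (I0 = CLOSURE({[X' → . X]}), then GOTO on every symbol after a dot until no new states appear). It has 11 states:
  I0: { [E → . + a], [S → . E X], [X → . ( X], [X → . S a], [X → . a], [X' → . X] }  — shift
  I1: { [E → . + a], [S → . E X], [X → ( . X], [X → . ( X], [X → . S a], [X → . a] }  — shift
  I2: { [E → + . a] }  — shift
  I3: { [E → . + a], [S → . E X], [S → E . X], [X → . ( X], [X → . S a], [X → . a] }  — shift
  I4: { [X → S . a] }  — shift
  I5: { [X' → X .] }  — accept
  I6: { [X → a .] }  — reduce
  I7: { [X → S a .] }  — reduce
  I8: { [S → E X .] }  — reduce
  I9: { [E → + a .] }  — reduce
  I10: { [X → ( X .] }  — reduce

Every state is either a pure shift/goto state or contains exactly one complete item and nothing to shift — no conflicts. The grammar is LR(0).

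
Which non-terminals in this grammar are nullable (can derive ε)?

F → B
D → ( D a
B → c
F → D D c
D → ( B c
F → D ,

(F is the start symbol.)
There are no ε-productions, so no non-terminal can derive ε.
No non-terminals are nullable.

Answer: None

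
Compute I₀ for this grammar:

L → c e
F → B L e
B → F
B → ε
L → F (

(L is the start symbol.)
First, augment the grammar with L' → L
I₀ = CLOSURE({ [L' → . L] }):
  [L' → . L] has the dot before L: add [L → . c e], [L → . F (]
  [L → . F (] has the dot before F: add [F → . B L e]
  [F → . B L e] has the dot before B: add [B → . F], [B → .]
No further items can be added.

I₀ = { [B → . F], [B → .], [F → . B L e], [L → . F (], [L → . c e], [L' → . L] }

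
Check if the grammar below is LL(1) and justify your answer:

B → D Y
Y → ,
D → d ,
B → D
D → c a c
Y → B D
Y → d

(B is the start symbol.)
No. Predict set conflict for B: { 'c', 'd' }

Relevant sets:
  FIRST(D) = { 'c', 'd' }
  FIRST(B) = { 'c', 'd' }

For B:
  PREDICT(B → D Y) = { 'c', 'd' }
  PREDICT(B → D) = { 'c', 'd' }
For Y:
  PREDICT(Y → ',') = { ',' }
  PREDICT(Y → B D) = { 'c', 'd' }
  PREDICT(Y → d) = { 'd' }
For D:
  PREDICT(D → d ',') = { 'd' }
  PREDICT(D → c a c) = { 'c' }

Conflict found: Predict set conflict for B: { 'c', 'd' }
The grammar is NOT LL(1).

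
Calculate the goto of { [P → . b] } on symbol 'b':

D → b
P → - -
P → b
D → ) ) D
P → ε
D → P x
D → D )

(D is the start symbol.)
{ [P → b .] }

GOTO(I, 'b') = CLOSURE({ [A → αX.β] : [A → α.Xβ] ∈ I, X = 'b' })

Items with dot before 'b', with the dot advanced:
  [P → . b] → [P → b .]
Closure adds nothing (no advanced item has the dot before a non-terminal).

GOTO = { [P → b .] }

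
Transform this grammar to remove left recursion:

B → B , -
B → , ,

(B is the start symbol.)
B → , , B'
B' → , - B'
B' → ε

B is directly left-recursive. The standard transformation for
  A → A α₁ | ... | A α_m | β₁ | ... | β_n
is
  A  → β₁ A' | ... | β_n A'
  A' → α₁ A' | ... | α_m A' | ε

B → , , becomes B → , , B'
B → B , - becomes B' → , - B'
Add B' → ε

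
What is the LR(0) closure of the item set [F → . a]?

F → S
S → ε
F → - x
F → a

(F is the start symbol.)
{ [F → . a] }

Start with: [F → . a]
The dot precedes the terminal a, so nothing is added.

CLOSURE = { [F → . a] }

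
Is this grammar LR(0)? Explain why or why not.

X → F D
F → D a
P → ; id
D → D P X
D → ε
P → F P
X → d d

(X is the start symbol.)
No. Shift-reduce conflict between [D → .] and [X → . d d]

A grammar is LR(0) if no state in the canonical LR(0) collection has:
  - both a shift item (dot before a terminal) and a complete item (shift-reduce conflict), or
  - two or more complete items (reduce-reduce conflict; the accept item [X' → X .] counts as a complete item here).

Augment with X' → X and build the canonical LR(0) collection (I0 = CLOSURE({[X' → . X]}), then GOTO on every symbol after a dot until no new states appear). It has 14 states:
  I0: { [D → . D P X], [D → .], [F → . D a], [X → . F D], [X → . d d], [X' → . X] }  — shift, reduce
  I1: { [D → . D P X], [D → .], [D → D . P X], [F → . D a], [F → D . a], [P → . ; id], [P → . F P] }  — shift, reduce
  I2: { [D → . D P X], [D → .], [X → F . D] }  — reduce
  I3: { [X' → X .] }  — accept
  I4: { [X → d . d] }  — shift
  I5: { [X → d d .] }  — reduce
  I6: { [D → . D P X], [D → .], [D → D . P X], [F → . D a], [P → . ; id], [P → . F P], [X → F D .] }  — shift, 2 reduces
  I7: { [P → ; . id] }  — shift
  I8: { [D → . D P X], [D → .], [F → . D a], [P → . ; id], [P → . F P], [P → F . P] }  — shift, reduce
  I9: { [D → . D P X], [D → .], [D → D P . X], [F → . D a], [X → . F D], [X → . d d] }  — shift, reduce
  I10: { [D → D P X .] }  — reduce
  I11: { [P → F P .] }  — reduce
  I12: { [P → ; id .] }  — reduce
  I13: { [F → D a .] }  — reduce

Conflict in state I0:
  Shift-reduce conflict between [D → .] and [X → . d d]
So the grammar is NOT LR(0).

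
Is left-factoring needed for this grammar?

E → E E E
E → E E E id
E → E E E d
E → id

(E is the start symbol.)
Yes, E has productions with common prefix 'E E E'

Left-factoring is needed when two productions for the same non-terminal
share a common prefix on the right-hand side.

Productions for E:
  E → E E E
  E → E E E id
  E → E E E d
  E → id

Found common prefix 'E E E' in productions for E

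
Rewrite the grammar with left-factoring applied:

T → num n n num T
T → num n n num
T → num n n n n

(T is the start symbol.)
Left-factoring transforms A → αβ₁ | αβ₂ into A → αA' and A' → β₁ | β₂
(α is the longest common prefix among the alternatives). Repeat until
no nonterminal has two alternatives with a common prefix.

Round 1: T has alternatives sharing prefix 'num n n'. Introduce T': T → num n n T'
  Add: T' → num T
  Add: T' → num
  Add: T' → n n

Round 2: T' has alternatives sharing prefix 'num'. Introduce T'': T' → num T''
  Add: T'' → T
  Add: T'' → ε

No remaining common prefixes — done.

Resulting grammar:
T → num n n T'
T' → num T''
T'' → T
T'' → ε
T' → n n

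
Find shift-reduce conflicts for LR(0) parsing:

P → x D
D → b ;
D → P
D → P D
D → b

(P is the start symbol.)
Yes — I4: [D → P .] vs [D → . b]; I5: [D → b .] vs [D → b . ;]

A shift-reduce conflict occurs when an LR(0) state has both:
  - a complete (reduce) item [A → α .] (dot at the end), and
  - a shift item [B → β . c γ] (dot before a terminal).

Augment with P' → P and build the canonical LR(0) collection (I0 = CLOSURE({[P' → . P]}), then GOTO on every symbol after a dot until no new states appear). It has 8 states:
  I0: { [P → . x D], [P' → . P] }  — shift
  I1: { [P' → P .] }  — accept
  I2: { [D → . P D], [D → . P], [D → . b ;], [D → . b], [P → . x D], [P → x . D] }  — shift
  I3: { [P → x D .] }  — reduce
  I4: { [D → . P D], [D → . P], [D → . b ;], [D → . b], [D → P . D], [D → P .], [P → . x D] }  — shift, reduce
  I5: { [D → b . ;], [D → b .] }  — shift, reduce
  I6: { [D → b ; .] }  — reduce
  I7: { [D → P D .] }  — reduce

I4 contains reduce item [D → P .] and shift items [D → . b], [D → . b ;], [P → . x D] — shift-reduce conflict.
I5 contains reduce item [D → b .] and shift item [D → b . ;] — shift-reduce conflict.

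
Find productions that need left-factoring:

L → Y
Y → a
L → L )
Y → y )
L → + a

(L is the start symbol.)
No, left-factoring is not needed

Left-factoring is needed when two productions for the same non-terminal
share a common prefix on the right-hand side.

Productions for L:
  L → Y
  L → L )
  L → + a
Productions for Y:
  Y → a
  Y → y )

No common prefixes found.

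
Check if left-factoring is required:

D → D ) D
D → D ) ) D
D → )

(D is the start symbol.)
Left-factoring is needed when two productions for the same non-terminal
share a common prefix on the right-hand side.

Productions for D:
  D → D ) D
  D → D ) ) D
  D → )

Found common prefix 'D )' in productions for D

Answer: Yes, D has productions with common prefix 'D )'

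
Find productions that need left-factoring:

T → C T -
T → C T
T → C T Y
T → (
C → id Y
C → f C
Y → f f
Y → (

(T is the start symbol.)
Yes, T has productions with common prefix 'C T'

Left-factoring is needed when two productions for the same non-terminal
share a common prefix on the right-hand side.

Productions for T:
  T → C T -
  T → C T
  T → C T Y
  T → (
Productions for C:
  C → id Y
  C → f C
Productions for Y:
  Y → f f
  Y → (

Found common prefix 'C T' in productions for T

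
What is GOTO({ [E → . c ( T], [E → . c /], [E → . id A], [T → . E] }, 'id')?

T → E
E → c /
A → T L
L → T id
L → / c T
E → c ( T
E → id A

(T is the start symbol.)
GOTO(I, 'id') = CLOSURE({ [A → αX.β] : [A → α.Xβ] ∈ I, X = 'id' })

Items with dot before 'id', with the dot advanced:
  [E → . id A] → [E → id . A]
Closure of the advanced items:
  [E → id . A] has the dot before A: add [A → . T L]
  [A → . T L] has the dot before T: add [T → . E]
  [T → . E] has the dot before E: add [E → . c /], [E → . c ( T], [E → . id A]

GOTO = { [A → . T L], [E → . c ( T], [E → . c /], [E → . id A], [E → id . A], [T → . E] }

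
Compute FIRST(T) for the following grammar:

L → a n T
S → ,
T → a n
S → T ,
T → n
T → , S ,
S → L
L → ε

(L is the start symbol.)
To compute FIRST(T), examine every production with T on the left-hand side, reading each right-hand side left to right until a non-nullable symbol is reached.

From T → a n:
  - a is a terminal: add 'a' and stop
From T → n:
  - n is a terminal: add 'n' and stop
From T → , S ,:
  - ',' is a terminal: add ',' and stop

Collecting: FIRST(T) = { ',', 'a', 'n' }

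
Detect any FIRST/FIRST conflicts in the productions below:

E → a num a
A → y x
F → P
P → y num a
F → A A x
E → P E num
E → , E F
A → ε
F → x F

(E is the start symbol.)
FIRST sets of the non-terminals at (or reachable through a nullable prefix from) the front of some alternative:
  FIRST(P) = { 'y' }
  FIRST(A) = { 'y', ε }

Productions for E:
  E → a num a: FIRST = { 'a' }
  E → P E num: FIRST = { 'y' }
  E → , E F: FIRST = { ',' }
Productions for A:
  A → y x: FIRST = { 'y' }
  A → ε: FIRST = { ε }
Productions for F:
  F → P: FIRST = { 'y' }
  F → A A x: FIRST = { 'x', 'y' }
  F → x F: FIRST = { 'x' }
P has only one production, so no FIRST/FIRST conflict is possible there.

Conflict for F: F → P and F → A A x
  Overlap: { 'y' }
Conflict for F: F → A A x and F → x F
  Overlap: { 'x' }

Answer: Yes. F → P / F → A A x on { 'y' }; F → A A x / F → x F on { 'x' }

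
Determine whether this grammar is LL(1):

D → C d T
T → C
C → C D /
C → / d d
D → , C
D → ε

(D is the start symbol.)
No. Predict set conflict for D: { '/' }

A grammar is LL(1) if for each non-terminal N with multiple productions, the predict sets of those productions are pairwise disjoint, where PREDICT(N → α) = (FIRST(α) \ {ε}) ∪ (FOLLOW(N) if α ⇒* ε).

Relevant sets:
  FIRST(C) = { '/' }
  FOLLOW(D) = { $, '/' }

For D:
  PREDICT(D → C d T) = { '/' }
  PREDICT(D → ',' C) = { ',' }
  PREDICT(D → ε) = { $, '/' }
For C:
  PREDICT(C → C D '/') = { '/' }
  PREDICT(C → '/' d d) = { '/' }
T has a single production, so nothing to check there.

Conflict found: Predict set conflict for D: { '/' }
The grammar is NOT LL(1).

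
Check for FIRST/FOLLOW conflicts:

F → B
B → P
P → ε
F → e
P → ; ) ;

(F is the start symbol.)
No FIRST/FOLLOW conflicts.

A FIRST/FOLLOW conflict occurs when a non-terminal N has a nullable alternative N → β (β ⇒* ε) and another alternative N → α with FIRST(α) ∩ FOLLOW(N) ≠ ∅: on such a lookahead the parser cannot decide between expanding α and letting N vanish via β.

Nullable non-terminals: B, F, P.
FIRST sets used below: FIRST(B) = { ';', ε }
B has a nullable alternative but only one production, so nothing to check.

F: nullable alternative(s) F → B; FOLLOW(F) = { $ }
  F → B: FIRST \ {ε} = { ';' } — this is the only nullable alternative, skip
  F → e: FIRST \ {ε} = { 'e' } — disjoint from FOLLOW(F)

P: nullable alternative(s) P → ε; FOLLOW(P) = { $ }
  P → ε: FIRST \ {ε} = { } — this is the only nullable alternative, skip
  P → ; ) ;: FIRST \ {ε} = { ';' } — disjoint from FOLLOW(P)

No FIRST/FOLLOW conflicts found.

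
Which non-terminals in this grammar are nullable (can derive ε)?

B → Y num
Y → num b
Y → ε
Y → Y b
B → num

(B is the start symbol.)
ε-productions: Y → ε
So Y is immediately nullable.
No further non-terminal can be added: every production for the remaining non-terminals contains a terminal or a non-nullable non-terminal.
Nullable = { 'Y' }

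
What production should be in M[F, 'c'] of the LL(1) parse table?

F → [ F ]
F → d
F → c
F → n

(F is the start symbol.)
F → c

To find M[F, 'c'], we find productions for F where 'c' is in the predict set (PREDICT(N → α) = (FIRST(α) \ {ε}) ∪ (FOLLOW(N) if α ⇒* ε)).

F → [ F ]: PREDICT = { '[' }
F → d: PREDICT = { 'd' }
F → c: PREDICT = { 'c' }
  'c' is in predict set, so this production goes in M[F, 'c']
F → n: PREDICT = { 'n' }

M[F, 'c'] = F → c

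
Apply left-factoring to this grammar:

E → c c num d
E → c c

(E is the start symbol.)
Left-factoring transforms A → αβ₁ | αβ₂ into A → αA' and A' → β₁ | β₂
(α is the longest common prefix among the alternatives). Repeat until
no nonterminal has two alternatives with a common prefix.

Round 1: E has alternatives sharing prefix 'c c'. Introduce E': E → c c E'
  Add: E' → num d
  Add: E' → ε

No remaining common prefixes — done.

Resulting grammar:
E → c c E'
E' → num d
E' → ε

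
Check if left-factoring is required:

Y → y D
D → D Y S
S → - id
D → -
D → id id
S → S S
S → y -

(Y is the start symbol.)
Left-factoring is needed when two productions for the same non-terminal
share a common prefix on the right-hand side.

Productions for D:
  D → D Y S
  D → -
  D → id id
Productions for S:
  S → - id
  S → S S
  S → y -

No common prefixes found.

Answer: No, left-factoring is not needed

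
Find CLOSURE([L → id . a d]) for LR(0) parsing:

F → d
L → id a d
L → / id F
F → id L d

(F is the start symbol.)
{ [L → id . a d] }

To compute CLOSURE, for each item [A → α.Bβ] where B is a non-terminal, add [B → .γ] for all productions B → γ; repeat for the newly added items until nothing changes.

Start with: [L → id . a d]
The dot precedes the terminal a, so nothing is added.

CLOSURE = { [L → id . a d] }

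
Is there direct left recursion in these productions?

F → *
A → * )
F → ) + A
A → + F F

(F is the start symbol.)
F → *: starts with '*'
A → * ): starts with '*'
F → ) + A: starts with ')'
A → + F F: starts with '+'

No direct left recursion found.

Answer: No direct left recursion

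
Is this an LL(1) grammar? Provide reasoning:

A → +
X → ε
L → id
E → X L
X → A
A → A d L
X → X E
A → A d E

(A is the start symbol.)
A grammar is LL(1) if for each non-terminal N with multiple productions, the predict sets of those productions are pairwise disjoint, where PREDICT(N → α) = (FIRST(α) \ {ε}) ∪ (FOLLOW(N) if α ⇒* ε).

Relevant sets:
  FIRST(A) = { '+' }
  FIRST(X) = { '+', 'id', ε }
  FIRST(E) = { '+', 'id' }
  FOLLOW(X) = { '+', 'id' }

For A:
  PREDICT(A → '+') = { '+' }
  PREDICT(A → A d L) = { '+' }
  PREDICT(A → A d E) = { '+' }
For X:
  PREDICT(X → ε) = { '+', 'id' }
  PREDICT(X → A) = { '+' }
  PREDICT(X → X E) = { '+', 'id' }
L, E have a single production, so nothing to check there.

Conflict found: Predict set conflict for A: { '+' }
The grammar is NOT LL(1).

Answer: No. Predict set conflict for A: { '+' }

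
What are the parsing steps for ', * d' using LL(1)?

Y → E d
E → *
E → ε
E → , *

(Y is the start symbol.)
Stack is shown with the top on the left.

Stack    Input    Action
------------------------
Y $      , * d $  output Y → E d
E d $    , * d $  output E → , *
, * d $  , * d $  match ','
* d $    * d $    match '*'
d $      d $      match 'd'
$        $        accept

The string is accepted.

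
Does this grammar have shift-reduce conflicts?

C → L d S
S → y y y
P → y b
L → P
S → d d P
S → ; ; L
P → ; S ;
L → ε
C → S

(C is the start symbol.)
Yes — I0: [L → .] vs [P → . ; S ;]; I19: [L → .] vs [P → . ; S ;]; I23: [L → .] vs [P → . ; S ;]; I24: [L → .] vs [P → . ; S ;]

Augment with C' → C and build the canonical LR(0) collection (I0 = CLOSURE({[C' → . C]}), then GOTO on every symbol after a dot until no new states appear). It has 25 states:
  I0: { [C → . L d S], [C → . S], [C' → . C], [L → . P], [L → .], [P → . ; S ;], [P → . y b], [S → . ; ; L], [S → . d d P], [S → . y y y] }  — shift, reduce
  I1: { [P → ; . S ;], [S → . ; ; L], [S → . d d P], [S → . y y y], [S → ; . ; L] }  — shift
  I2: { [C' → C .] }  — accept
  I3: { [C → L . d S] }  — shift
  I4: { [L → P .] }  — reduce
  I5: { [C → S .] }  — reduce
  I6: { [S → d . d P] }  — shift
  I7: { [P → y . b], [S → y . y y] }  — shift
  I8: { [P → y b .] }  — reduce
  I9: { [S → y y . y] }  — shift
  I10: { [S → y y y .] }  — reduce
  I11: { [P → . ; S ;], [P → . y b], [S → d d . P] }  — shift
  I12: { [P → ; . S ;], [S → . ; ; L], [S → . d d P], [S → . y y y] }  — shift
  I13: { [S → d d P .] }  — reduce
  I14: { [P → y . b] }  — shift
  I15: { [S → ; . ; L] }  — shift
  I16: { [P → ; S . ;] }  — shift
  I17: { [S → y . y y] }  — shift
  I18: { [P → ; S ; .] }  — reduce
  I19: { [L → . P], [L → .], [P → . ; S ;], [P → . y b], [S → ; ; . L] }  — shift, reduce
  I20: { [S → ; ; L .] }  — reduce
  I21: { [C → L d . S], [S → . ; ; L], [S → . d d P], [S → . y y y] }  — shift
  I22: { [C → L d S .] }  — reduce
  I23: { [L → . P], [L → .], [P → . ; S ;], [P → . y b], [S → ; . ; L], [S → ; ; . L] }  — shift, reduce
  I24: { [L → . P], [L → .], [P → . ; S ;], [P → . y b], [P → ; . S ;], [S → . ; ; L], [S → . d d P], [S → . y y y], [S → ; ; . L] }  — shift, reduce

I0 contains reduce item [L → .] and shift items [P → . ; S ;], [P → . y b], [S → . ; ; L], [S → . d d P], [S → . y y y] — shift-reduce conflict.
I19 contains reduce item [L → .] and shift items [P → . ; S ;], [P → . y b] — shift-reduce conflict.
I23 contains reduce item [L → .] and shift items [P → . ; S ;], [P → . y b], [S → ; . ; L] — shift-reduce conflict.
I24 contains reduce item [L → .] and shift items [P → . ; S ;], [P → . y b], [S → . ; ; L], [S → . d d P], [S → . y y y] — shift-reduce conflict.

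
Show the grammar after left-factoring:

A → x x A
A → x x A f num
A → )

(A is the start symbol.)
A → x x A A'
A' → ε
A' → f num
A → )

Left-factoring transforms A → αβ₁ | αβ₂ into A → αA' and A' → β₁ | β₂
(α is the longest common prefix among the alternatives). Repeat until
no nonterminal has two alternatives with a common prefix.

Round 1: A has alternatives sharing prefix 'x x A'. Introduce A': A → x x A A'
  Add: A' → ε
  Add: A' → f num

No remaining common prefixes — done.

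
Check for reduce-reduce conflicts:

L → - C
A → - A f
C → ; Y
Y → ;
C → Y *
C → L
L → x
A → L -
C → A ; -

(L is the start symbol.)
No reduce-reduce conflicts

A reduce-reduce conflict occurs when an LR(0) state has two complete items [A → α .] and [B → β .] — both call for a reduction, and with no lookahead the parser cannot choose between them.

Augment with L' → L and build the canonical LR(0) collection (I0 = CLOSURE({[L' → . L]}), then GOTO on every symbol after a dot until no new states appear). It has 18 states:
  I0: { [L → . - C], [L → . x], [L' → . L] }  — shift
  I1: { [A → . - A f], [A → . L -], [C → . ; Y], [C → . A ; -], [C → . L], [C → . Y *], [L → - . C], [L → . - C], [L → . x], [Y → . ;] }  — shift
  I2: { [L' → L .] }  — accept
  I3: { [L → x .] }  — reduce
  I4: { [A → - . A f], [A → . - A f], [A → . L -], [C → . ; Y], [C → . A ; -], [C → . L], [C → . Y *], [L → - . C], [L → . - C], [L → . x], [Y → . ;] }  — shift
  I5: { [C → ; . Y], [Y → . ;], [Y → ; .] }  — shift, reduce
  I6: { [C → A . ; -] }  — shift
  I7: { [L → - C .] }  — reduce
  I8: { [A → L . -], [C → L .] }  — shift, reduce
  I9: { [C → Y . *] }  — shift
  I10: { [C → Y * .] }  — reduce
  I11: { [A → L - .] }  — reduce
  I12: { [C → A ; . -] }  — shift
  I13: { [C → A ; - .] }  — reduce
  I14: { [Y → ; .] }  — reduce
  I15: { [C → ; Y .] }  — reduce
  I16: { [A → - A . f], [C → A . ; -] }  — shift
  I17: { [A → - A f .] }  — reduce

No state contains more than one complete item.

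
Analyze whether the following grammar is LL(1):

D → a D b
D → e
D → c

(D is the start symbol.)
A grammar is LL(1) if for each non-terminal N with multiple productions, the predict sets of those productions are pairwise disjoint, where PREDICT(N → α) = (FIRST(α) \ {ε}) ∪ (FOLLOW(N) if α ⇒* ε).

For D:
  PREDICT(D → a D b) = { 'a' }
  PREDICT(D → e) = { 'e' }
  PREDICT(D → c) = { 'c' }

All predict sets are disjoint. The grammar IS LL(1).

Answer: Yes, the grammar is LL(1).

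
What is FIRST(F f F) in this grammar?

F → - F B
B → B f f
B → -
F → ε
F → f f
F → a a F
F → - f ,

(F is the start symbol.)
{ '-', 'a', 'f' }

FIRST sets of the non-terminals involved (from the grammar, by fixed-point iteration):
  FIRST(F) = { '-', 'a', 'f', ε }

To compute FIRST(F f F), process the symbols left to right:
Symbol F is a non-terminal. Add FIRST(F) \ {ε} = { '-', 'a', 'f' }
F is nullable (ε ∈ FIRST(F)), continue to the next symbol.
Symbol f is a terminal. Add 'f' and stop.
FIRST(F f F) = { '-', 'a', 'f' }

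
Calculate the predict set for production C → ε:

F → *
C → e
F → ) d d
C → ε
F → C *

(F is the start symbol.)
PREDICT(C → ε) = (FIRST(RHS) \ {ε}) ∪ (FOLLOW(C) if ε ∈ FIRST(RHS), i.e. RHS ⇒* ε)
The right-hand side is ε (FIRST(ε) = { ε }), so the predict set is FOLLOW(C) = { '*' }
PREDICT(C → ε) = { '*' }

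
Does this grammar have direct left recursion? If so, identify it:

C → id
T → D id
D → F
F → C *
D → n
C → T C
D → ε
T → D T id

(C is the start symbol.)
C → id: starts with id
T → D id: starts with D
D → F: starts with F
F → C *: starts with C
D → n: starts with n
C → T C: starts with T
D → ε: starts with ε
T → D T id: starts with D

No direct left recursion found.

Answer: No direct left recursion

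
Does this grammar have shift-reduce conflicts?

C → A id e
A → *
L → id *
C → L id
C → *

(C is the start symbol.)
A shift-reduce conflict occurs when an LR(0) state has both:
  - a complete (reduce) item [A → α .] (dot at the end), and
  - a shift item [B → β . c γ] (dot before a terminal).

Augment with C' → C and build the canonical LR(0) collection (I0 = CLOSURE({[C' → . C]}), then GOTO on every symbol after a dot until no new states appear). It has 10 states:
  I0: { [A → . *], [C → . *], [C → . A id e], [C → . L id], [C' → . C], [L → . id *] }  — shift
  I1: { [A → * .], [C → * .] }  — 2 reduces
  I2: { [C → A . id e] }  — shift
  I3: { [C' → C .] }  — accept
  I4: { [C → L . id] }  — shift
  I5: { [L → id . *] }  — shift
  I6: { [L → id * .] }  — reduce
  I7: { [C → L id .] }  — reduce
  I8: { [C → A id . e] }  — shift
  I9: { [C → A id e .] }  — reduce

No state contains both a complete item and a shift item.

Answer: No shift-reduce conflicts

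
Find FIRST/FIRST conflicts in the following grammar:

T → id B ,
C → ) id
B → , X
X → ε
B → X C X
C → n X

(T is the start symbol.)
A FIRST/FIRST conflict occurs when two productions N → α and N → β for the same non-terminal have FIRST(α) ∩ FIRST(β) ≠ ∅ (with ε ∈ FIRST of a nullable right-hand side, so two nullable alternatives also conflict).

FIRST sets of the non-terminals at (or reachable through a nullable prefix from) the front of some alternative:
  FIRST(X) = { ε }
  FIRST(C) = { ')', 'n' }

Productions for C:
  C → ) id: FIRST = { ')' }
  C → n X: FIRST = { 'n' }
Productions for B:
  B → , X: FIRST = { ',' }
  B → X C X: FIRST = { ')', 'n' }
T, X have only one production, so no FIRST/FIRST conflict is possible there.

All alternatives of each non-terminal have pairwise disjoint FIRST sets.

Answer: No FIRST/FIRST conflicts.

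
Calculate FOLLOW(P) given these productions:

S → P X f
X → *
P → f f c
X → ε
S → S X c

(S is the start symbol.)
To compute FOLLOW(P), find every occurrence of P on a right-hand side N → α P β: add FIRST(β) \ {ε}, and if β is empty or nullable also add FOLLOW(N). Iterate to a fixed point.

In S → P X f: P is followed by X f, add FIRST(X f) \ {ε} = { '*', 'f' }

Taking the union: FOLLOW(P) = { '*', 'f' }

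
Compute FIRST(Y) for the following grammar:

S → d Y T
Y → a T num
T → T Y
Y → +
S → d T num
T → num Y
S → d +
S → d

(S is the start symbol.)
From Y → a T num:
  - a is a terminal: add 'a' and stop
From Y → +:
  - '+' is a terminal: add '+' and stop

Collecting: FIRST(Y) = { '+', 'a' }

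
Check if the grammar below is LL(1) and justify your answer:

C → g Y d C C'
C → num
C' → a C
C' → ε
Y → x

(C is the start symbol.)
No. Predict set conflict for C': { 'a' }

A grammar is LL(1) if for each non-terminal N with multiple productions, the predict sets of those productions are pairwise disjoint, where PREDICT(N → α) = (FIRST(α) \ {ε}) ∪ (FOLLOW(N) if α ⇒* ε).

Relevant sets:
  FOLLOW(C') = { $, 'a' }

For C:
  PREDICT(C → g Y d C C') = { 'g' }
  PREDICT(C → num) = { 'num' }
For C':
  PREDICT(C' → a C) = { 'a' }
  PREDICT(C' → ε) = { $, 'a' }
Y has a single production, so nothing to check there.

Conflict found: Predict set conflict for C': { 'a' }
The grammar is NOT LL(1).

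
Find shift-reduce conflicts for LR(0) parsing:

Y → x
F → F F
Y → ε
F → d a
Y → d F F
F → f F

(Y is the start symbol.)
A shift-reduce conflict occurs when an LR(0) state has both:
  - a complete (reduce) item [A → α .] (dot at the end), and
  - a shift item [B → β . c γ] (dot before a terminal).

Augment with Y' → Y and build the canonical LR(0) collection (I0 = CLOSURE({[Y' → . Y]}), then GOTO on every symbol after a dot until no new states appear). It has 11 states:
  I0: { [Y → . d F F], [Y → . x], [Y → .], [Y' → . Y] }  — shift, reduce
  I1: { [Y' → Y .] }  — accept
  I2: { [F → . F F], [F → . d a], [F → . f F], [Y → d . F F] }  — shift
  I3: { [Y → x .] }  — reduce
  I4: { [F → . F F], [F → . d a], [F → . f F], [F → F . F], [Y → d F . F] }  — shift
  I5: { [F → d . a] }  — shift
  I6: { [F → . F F], [F → . d a], [F → . f F], [F → f . F] }  — shift
  I7: { [F → . F F], [F → . d a], [F → . f F], [F → F . F], [F → f F .] }  — shift, reduce
  I8: { [F → . F F], [F → . d a], [F → . f F], [F → F . F], [F → F F .] }  — shift, reduce
  I9: { [F → d a .] }  — reduce
  I10: { [F → . F F], [F → . d a], [F → . f F], [F → F . F], [F → F F .], [Y → d F F .] }  — shift, 2 reduces

I0 contains reduce item [Y → .] and shift items [Y → . d F F], [Y → . x] — shift-reduce conflict.
I7 contains reduce item [F → f F .] and shift items [F → . d a], [F → . f F] — shift-reduce conflict.
I8 contains reduce item [F → F F .] and shift items [F → . d a], [F → . f F] — shift-reduce conflict.
I10 contains reduce items [F → F F .], [Y → d F F .] and shift items [F → . d a], [F → . f F] — shift-reduce conflict.

Answer: Yes — I0: [Y → .] vs [Y → . d F F]; I7: [F → f F .] vs [F → . d a]; I8: [F → F F .] vs [F → . d a]; I10: [F → F F .] vs [F → . d a]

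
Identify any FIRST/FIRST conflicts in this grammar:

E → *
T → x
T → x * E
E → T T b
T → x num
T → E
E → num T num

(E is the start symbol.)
Yes. E → '*' / E → T T b on { '*' }; E → T T b / E → num T num on { 'num' }; T → x / T → x '*' E on { 'x' }; T → x / T → x num on { 'x' }; T → x / T → E on { 'x' }; T → x '*' E / T → x num on { 'x' }; T → x '*' E / T → E on { 'x' }; T → x num / T → E on { 'x' }

A FIRST/FIRST conflict occurs when two productions N → α and N → β for the same non-terminal have FIRST(α) ∩ FIRST(β) ≠ ∅ (with ε ∈ FIRST of a nullable right-hand side, so two nullable alternatives also conflict).

FIRST sets of the non-terminals at (or reachable through a nullable prefix from) the front of some alternative:
  FIRST(T) = { '*', 'num', 'x' }
  FIRST(E) = { '*', 'num', 'x' }

Productions for E:
  E → *: FIRST = { '*' }
  E → T T b: FIRST = { '*', 'num', 'x' }
  E → num T num: FIRST = { 'num' }
Productions for T:
  T → x: FIRST = { 'x' }
  T → x * E: FIRST = { 'x' }
  T → x num: FIRST = { 'x' }
  T → E: FIRST = { '*', 'num', 'x' }

Conflict for E: E → * and E → T T b
  Overlap: { '*' }
Conflict for E: E → T T b and E → num T num
  Overlap: { 'num' }
Conflict for T: T → x and T → x * E
  Overlap: { 'x' }
Conflict for T: T → x and T → x num
  Overlap: { 'x' }
Conflict for T: T → x and T → E
  Overlap: { 'x' }
Conflict for T: T → x * E and T → x num
  Overlap: { 'x' }
Conflict for T: T → x * E and T → E
  Overlap: { 'x' }
Conflict for T: T → x num and T → E
  Overlap: { 'x' }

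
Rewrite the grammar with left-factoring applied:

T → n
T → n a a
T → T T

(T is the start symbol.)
Left-factoring transforms A → αβ₁ | αβ₂ into A → αA' and A' → β₁ | β₂
(α is the longest common prefix among the alternatives). Repeat until
no nonterminal has two alternatives with a common prefix.

Round 1: T has alternatives sharing prefix 'n'. Introduce T': T → n T'
  Add: T' → ε
  Add: T' → a a

No remaining common prefixes — done.

Resulting grammar:
T → n T'
T' → ε
T' → a a
T → T T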